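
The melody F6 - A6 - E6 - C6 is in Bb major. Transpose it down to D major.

From Bb down to D is a minor sixth; apply that to each pitch.
F6 -> A5
A6 -> C#6
E6 -> G#5
C6 -> E5

A5 C#6 G#5 E5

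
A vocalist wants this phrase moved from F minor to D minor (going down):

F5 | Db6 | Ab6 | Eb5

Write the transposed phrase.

F minor to D minor down is a minor third, so every note moves down by that interval.
F5 gives D5
Db6 gives Bb5
Ab6 gives F6
Eb5 gives C5

D5 Bb5 F6 C5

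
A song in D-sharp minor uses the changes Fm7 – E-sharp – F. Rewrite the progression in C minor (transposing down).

Ebbm7 D Ebb

D-sharp minor down to C minor is an augmented second; each chord root moves by that interval while the quality stays the same.
Fm7: root F down an augmented second → Ebb, giving Ebbm7.
E-sharp: root E-sharp down an augmented second → D, giving D.
F: root F down an augmented second → Ebb, giving Ebb.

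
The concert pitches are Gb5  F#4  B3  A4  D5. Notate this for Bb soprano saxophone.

Ab5 G#4 C#4 B4 E5

Written C4 sounds as Bb3 on the Bb soprano saxophone, so concert pitches are written a major second up.
Gb5 becomes Ab5
F#4 becomes G#4
B3 becomes C#4
A4 becomes B4
D5 becomes E5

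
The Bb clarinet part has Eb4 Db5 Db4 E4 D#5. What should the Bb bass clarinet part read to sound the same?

First find concert pitch: the Bb clarinet sounds a major second below written, so Eb4 Db5 Db4 E4 D#5 sounds Db4 Cb5 Cb4 D4 C#5.
Then write for Bb bass clarinet: it sounds a major ninth below written, so the part must be a major ninth above concert.
Db4 → Eb5
Cb5 → Db6
Cb4 → Db5
D4 → E5
C#5 → D#6

Eb5 Db6 Db5 E5 D#6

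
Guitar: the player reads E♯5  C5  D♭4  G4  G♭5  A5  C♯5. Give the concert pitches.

Written C4 on the guitar sounds as C3, a perfect octave lower; apply that shift to every note.
E#5 → E#4
C5 → C4
Db4 → Db3
G4 → G3
Gb5 → Gb4
A5 → A4
C#5 → C#4

E#4 C4 Db3 G3 Gb4 A4 C#4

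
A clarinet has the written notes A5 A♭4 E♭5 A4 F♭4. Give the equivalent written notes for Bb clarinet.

First find concert pitch: the A clarinet sounds a minor third below written, so A5 A♭4 E♭5 A4 F♭4 sounds F#5 F4 C5 F#4 Db4.
Then write for Bb clarinet: it sounds a major second below written, so the part must be a major second above concert.
F#5 → G#5
F4 → G4
C5 → D5
F#4 → G#4
Db4 → Eb4

G#5 G4 D5 G#4 Eb4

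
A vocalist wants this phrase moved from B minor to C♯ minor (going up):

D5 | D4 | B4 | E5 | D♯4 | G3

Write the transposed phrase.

B minor to C♯ minor up is a major second, so every note moves up by that interval.
D5 gives E5
D4 gives E4
B4 gives C#5
E5 gives F#5
D#4 gives E#4
G3 gives A3

E5 E4 C#5 F#5 E#4 A3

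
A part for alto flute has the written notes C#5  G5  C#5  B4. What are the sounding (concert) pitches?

Written C4 on the alto flute sounds as G3, a perfect fourth lower; apply that shift to every note.
C#5 becomes G#4
G5 becomes D5
C#5 becomes G#4
B4 becomes F#4

G#4 D5 G#4 F#4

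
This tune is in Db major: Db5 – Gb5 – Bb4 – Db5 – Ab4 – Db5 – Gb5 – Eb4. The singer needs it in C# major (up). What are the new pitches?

Db major to C# major up is an augmented seventh, so every note moves up by that interval.
Db5 → C#6
Gb5 → F#6
Bb4 → A#5
Db5 → C#6
Ab4 → G#5
Db5 → C#6
Gb5 → F#6
Eb4 → D#5

C#6 F#6 A#5 C#6 G#5 C#6 F#6 D#5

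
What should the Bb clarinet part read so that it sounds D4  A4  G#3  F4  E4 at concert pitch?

Written C4 sounds as Bb3 on the Bb clarinet, so concert pitches are written a major second up.
D4 becomes E4
A4 becomes B4
G#3 becomes A#3
F4 becomes G4
E4 becomes F#4

E4 B4 A#3 G4 F#4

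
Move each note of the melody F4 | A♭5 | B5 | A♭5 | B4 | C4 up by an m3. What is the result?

Ab4 Cb6 D6 Cb6 D5 Eb4

F4 → Ab4
Ab5 → Cb6
B5 → D6
Ab5 → Cb6
B4 → D5
C4 → Eb4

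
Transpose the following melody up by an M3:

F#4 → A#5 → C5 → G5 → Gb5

F#4 becomes A#4
A#5 becomes C##6
C5 becomes E5
G5 becomes B5
Gb5 becomes Bb5

A#4 C##6 E5 B5 Bb5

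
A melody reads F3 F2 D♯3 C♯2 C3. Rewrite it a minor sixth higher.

F3: a sixth up reaches D, and 8 semitones makes it Db4.
F2 up a minor sixth is Db3.
D#3: a sixth up reaches B, and 8 semitones makes it B3.
A minor sixth up from C#2 gives A2.
C3 up a minor sixth is Ab3.

Db4 Db3 B3 A2 Ab3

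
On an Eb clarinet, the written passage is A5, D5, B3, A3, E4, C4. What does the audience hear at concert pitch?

C6 F5 D4 C4 G4 Eb4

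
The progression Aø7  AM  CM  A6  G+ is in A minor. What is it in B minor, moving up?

A minor up to B minor is a major second; each chord root moves by that interval while the quality stays the same.
Aø7: root A up a major second → B, giving Bø7.
AM: root A up a major second → B, giving BM.
CM: root C up a major second → D, giving DM.
A6: root A up a major second → B, giving B6.
G+: root G up a major second → A, giving A+.

Bø7 BM DM B6 A+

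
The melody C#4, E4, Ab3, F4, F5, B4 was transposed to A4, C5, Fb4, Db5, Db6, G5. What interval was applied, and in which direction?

Take the first pair: C#4 → A4. C to A spans 6 letter names, so the interval is some kind of sixth.
C#4 to A4 is 8 semitones, which makes it a minor sixth; the second version is higher, so the direction is up.
Checking another pair — B4 → G5 — gives the same interval.

up a minor sixth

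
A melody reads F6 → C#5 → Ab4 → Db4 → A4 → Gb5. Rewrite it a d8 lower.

F#5 C##4 A3 D3 A#3 G4

F6 down a diminished octave is F#5.
C#5: an octave down reaches C, and 11 semitones makes it C##4.
Ab4 down a diminished octave is A3.
Db4 down a diminished octave is D3.
A4 down a diminished octave is A#3.
Gb5 down a diminished octave is G4.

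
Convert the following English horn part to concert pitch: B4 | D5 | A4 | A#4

E4 G4 D4 D#4

Written C4 on the English horn sounds as F3, a perfect fifth lower; apply that shift to every note.
B4 becomes E4
D5 becomes G4
A4 becomes D4
A#4 becomes D#4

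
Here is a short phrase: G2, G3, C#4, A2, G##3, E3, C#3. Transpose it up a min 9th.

Ab3 Ab4 D5 Bb3 A#4 F4 D4

G2 to Ab3
G3 to Ab4
C#4 to D5
A2 to Bb3
G##3 to A#4
E3 to F4
C#3 to D4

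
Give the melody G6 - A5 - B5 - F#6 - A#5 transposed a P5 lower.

G6 gives C6
A5 gives D5
B5 gives E5
F#6 gives B5
A#5 gives D#5

C6 D5 E5 B5 D#5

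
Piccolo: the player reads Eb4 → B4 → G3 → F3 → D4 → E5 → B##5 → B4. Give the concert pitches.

Written C4 on the piccolo sounds as C5, a perfect octave higher; apply that shift to every note.
Eb4 to Eb5
B4 to B5
G3 to G4
F3 to F4
D4 to D5
E5 to E6
B##5 to B##6
B4 to B5

Eb5 B5 G4 F4 D5 E6 B##6 B5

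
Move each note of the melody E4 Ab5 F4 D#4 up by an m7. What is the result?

D5 Gb6 Eb5 C#5

E4 becomes D5
Ab5 becomes Gb6
F4 becomes Eb5
D#4 becomes C#5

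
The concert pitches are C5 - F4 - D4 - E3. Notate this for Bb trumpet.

D5 G4 E4 F#3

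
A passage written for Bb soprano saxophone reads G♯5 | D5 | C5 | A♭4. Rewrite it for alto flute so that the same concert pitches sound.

B5 F5 Eb5 Cb5

First find concert pitch: the Bb soprano saxophone sounds a major second below written, so G♯5 D5 C5 A♭4 sounds F#5 C5 Bb4 Gb4.
Then write for alto flute: it sounds a perfect fourth below written, so the part must be a perfect fourth above concert.
F#5 → B5
C5 → F5
Bb4 → Eb5
Gb4 → Cb5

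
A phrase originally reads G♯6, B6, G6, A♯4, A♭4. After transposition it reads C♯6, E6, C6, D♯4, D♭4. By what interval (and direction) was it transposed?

Take the first pair: G#6 → C#6. G to C spans 5 letter names, so the interval is some kind of fifth.
C#6 to G#6 is 7 semitones, which makes it a perfect fifth; the second version is lower, so the direction is down.
Checking another pair — Ab4 → Db4 — gives the same interval.

down a perfect fifth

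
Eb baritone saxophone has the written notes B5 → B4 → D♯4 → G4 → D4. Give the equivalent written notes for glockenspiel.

First find concert pitch: the Eb baritone saxophone sounds a major thirteenth below written, so B5 B4 D♯4 G4 D4 sounds D4 D3 F#2 Bb2 F2.
Then write for glockenspiel: it sounds a perfect fifteenth above written, so the part must be a perfect fifteenth below concert.
D4 → D2
D3 → D1
F#2 → F#0
Bb2 → Bb0
F2 → F0

D2 D1 F#0 Bb0 F0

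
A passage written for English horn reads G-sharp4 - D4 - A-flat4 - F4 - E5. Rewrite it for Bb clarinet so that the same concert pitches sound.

D#4 A3 Eb4 C4 B4

First find concert pitch: the English horn sounds a perfect fifth below written, so G-sharp4 D4 A-flat4 F4 E5 sounds C#4 G3 Db4 Bb3 A4.
Then write for Bb clarinet: it sounds a major second below written, so the part must be a major second above concert.
C#4 → D#4
G3 → A3
Db4 → Eb4
Bb3 → C4
A4 → B4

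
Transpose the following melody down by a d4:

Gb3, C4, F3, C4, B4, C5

Gb3 -> D3
C4 -> G#3
F3 -> C#3
C4 -> G#3
B4 -> F##4
C5 -> G#4

D3 G#3 C#3 G#3 F##4 G#4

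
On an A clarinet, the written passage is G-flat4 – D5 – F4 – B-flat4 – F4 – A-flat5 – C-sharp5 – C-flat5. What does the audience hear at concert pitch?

Eb4 B4 D4 G4 D4 F5 A#4 Ab4

Written C4 on the A clarinet sounds as A3, a minor third lower; apply that shift to every note.
Gb4 to Eb4
D5 to B4
F4 to D4
Bb4 to G4
F4 to D4
Ab5 to F5
C#5 to A#4
Cb5 to Ab4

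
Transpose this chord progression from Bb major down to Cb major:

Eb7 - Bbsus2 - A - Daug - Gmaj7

Fb7 Cbsus2 Bb Ebaug Abmaj7

Bb major down to Cb major is a major seventh; each chord root moves by that interval while the quality stays the same.
Eb7: root Eb down a major seventh → Fb, giving Fb7.
Bbsus2: root Bb down a major seventh → Cb, giving Cbsus2.
A: root A down a major seventh → Bb, giving Bb.
Daug: root D down a major seventh → Eb, giving Ebaug.
Gmaj7: root G down a major seventh → Ab, giving Abmaj7.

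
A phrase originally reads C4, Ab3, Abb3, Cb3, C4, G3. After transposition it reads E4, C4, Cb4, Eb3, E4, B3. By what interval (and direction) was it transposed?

up a major third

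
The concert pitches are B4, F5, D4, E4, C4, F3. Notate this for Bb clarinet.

The Bb clarinet sounds a major second below written, so the written part must be a major second above concert — transpose each note up.
B4 → C#5
F5 → G5
D4 → E4
E4 → F#4
C4 → D4
F3 → G3

C#5 G5 E4 F#4 D4 G3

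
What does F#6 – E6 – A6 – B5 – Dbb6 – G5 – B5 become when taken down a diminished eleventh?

F#6 -> C##5
E6 -> B#4
A6 -> E#5
B5 -> F##4
Dbb6 -> Ab4
G5 -> D#4
B5 -> F##4

C##5 B#4 E#5 F##4 Ab4 D#4 F##4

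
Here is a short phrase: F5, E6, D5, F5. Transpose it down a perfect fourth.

F5: a fourth down reaches C, and 5 semitones makes it C5.
E6 down a perfect fourth is B5.
A perfect fourth down from D5 gives A4.
F5: a fourth down reaches C, and 5 semitones makes it C5.

C5 B5 A4 C5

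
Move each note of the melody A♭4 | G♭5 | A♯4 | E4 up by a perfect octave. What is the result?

Ab4: an octave up reaches A, and 12 semitones makes it Ab5.
Gb5 up a perfect octave is Gb6.
A#4: an octave up reaches A, and 12 semitones makes it A#5.
E4: an octave up reaches E, and 12 semitones makes it E5.

Ab5 Gb6 A#5 E5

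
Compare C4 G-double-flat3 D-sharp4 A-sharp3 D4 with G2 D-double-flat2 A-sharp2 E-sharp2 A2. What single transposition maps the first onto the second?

Take the first pair: C4 → G2. C to G spans 11 letter names, so the interval is some kind of eleventh.
G2 to C4 is 17 semitones, which makes it a perfect eleventh; the second version is lower, so the direction is down.
Checking another pair — D4 → A2 — gives the same interval.

down a perfect eleventh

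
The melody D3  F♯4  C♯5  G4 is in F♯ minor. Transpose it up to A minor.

F♯ minor to A minor up is a minor third, so every note moves up by that interval.
D3 becomes F3
F#4 becomes A4
C#5 becomes E5
G4 becomes Bb4

F3 A4 E5 Bb4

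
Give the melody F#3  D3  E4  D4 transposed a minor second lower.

E#3 C#3 D#4 C#4

A minor second down from F#3 gives E#3.
A minor second down from D3 gives C#3.
A minor second down from E4 gives D#4.
A minor second down from D4 gives C#4.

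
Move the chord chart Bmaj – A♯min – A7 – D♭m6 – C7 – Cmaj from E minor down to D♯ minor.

E minor down to D♯ minor is a minor second; each chord root moves by that interval while the quality stays the same.
Bmaj: root B down a minor second → A#, giving A#maj.
A♯min: root A♯ down a minor second → G##, giving G##min.
A7: root A down a minor second → G#, giving G#7.
D♭m6: root D♭ down a minor second → C, giving Cm6.
C7: root C down a minor second → B, giving B7.
Cmaj: root C down a minor second → B, giving Bmaj.

A#maj G##min G#7 Cm6 B7 Bmaj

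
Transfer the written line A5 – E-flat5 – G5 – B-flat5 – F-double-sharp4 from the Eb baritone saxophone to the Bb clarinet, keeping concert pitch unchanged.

D4 Ab3 C4 Eb4 B#2

First find concert pitch: the Eb baritone saxophone sounds a major thirteenth below written, so A5 E-flat5 G5 B-flat5 F-double-sharp4 sounds C4 Gb3 Bb3 Db4 A#2.
Then write for Bb clarinet: it sounds a major second below written, so the part must be a major second above concert.
C4 → D4
Gb3 → Ab3
Bb3 → C4
Db4 → Eb4
A#2 → B#2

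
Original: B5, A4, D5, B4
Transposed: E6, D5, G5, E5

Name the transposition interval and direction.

Take the first pair: B5 → E6. B to E spans 4 letter names, so the interval is some kind of fourth.
B5 to E6 is 5 semitones, which makes it a perfect fourth; the second version is higher, so the direction is up.
Checking another pair — B4 → E5 — gives the same interval.

up a perfect fourth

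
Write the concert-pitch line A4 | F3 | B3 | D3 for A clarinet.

C5 Ab3 D4 F3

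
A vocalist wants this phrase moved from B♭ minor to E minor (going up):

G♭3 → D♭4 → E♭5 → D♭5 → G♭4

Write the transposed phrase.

C4 G4 A5 G5 C5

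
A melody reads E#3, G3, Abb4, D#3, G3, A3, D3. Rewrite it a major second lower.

D#3 F3 Gbb4 C#3 F3 G3 C3

E#3: a second down reaches D, and 2 semitones makes it D#3.
G3 down a major second is F3.
Abb4 down a major second is Gbb4.
A major second down from D#3 gives C#3.
A major second down from G3 gives F3.
A major second down from A3 gives G3.
A major second down from D3 gives C3.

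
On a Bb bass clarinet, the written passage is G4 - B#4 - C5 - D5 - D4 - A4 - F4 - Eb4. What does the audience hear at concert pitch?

F3 A#3 Bb3 C4 C3 G3 Eb3 Db3

Written C4 on the Bb bass clarinet sounds as Bb2, a major ninth lower; apply that shift to every note.
G4 to F3
B#4 to A#3
C5 to Bb3
D5 to C4
D4 to C3
A4 to G3
F4 to Eb3
Eb4 to Db3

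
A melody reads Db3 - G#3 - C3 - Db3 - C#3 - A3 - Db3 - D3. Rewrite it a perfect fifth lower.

Db3 gives Gb2
G#3 gives C#3
C3 gives F2
Db3 gives Gb2
C#3 gives F#2
A3 gives D3
Db3 gives Gb2
D3 gives G2

Gb2 C#3 F2 Gb2 F#2 D3 Gb2 G2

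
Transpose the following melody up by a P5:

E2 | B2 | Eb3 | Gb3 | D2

B2 F#3 Bb3 Db4 A2

A perfect fifth up from E2 gives B2.
B2 up a perfect fifth is F#3.
A perfect fifth up from Eb3 gives Bb3.
Gb3: a fifth up reaches D, and 7 semitones makes it Db4.
A perfect fifth up from D2 gives A2.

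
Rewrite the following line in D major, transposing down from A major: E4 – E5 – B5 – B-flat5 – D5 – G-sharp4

A3 A4 E5 Eb5 G4 C#4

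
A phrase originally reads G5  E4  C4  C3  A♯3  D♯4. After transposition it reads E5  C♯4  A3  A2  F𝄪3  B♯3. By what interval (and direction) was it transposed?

From G5 to E5 is 3 letter names — a third of some quality.
E5 to G5 is 3 semitones, which makes it a minor third; the second version is lower, so the direction is down.
Checking another pair — D#4 → B#3 — gives the same interval.

down a minor third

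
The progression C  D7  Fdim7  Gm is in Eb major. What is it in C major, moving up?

Eb major up to C major is a major sixth; each chord root moves by that interval while the quality stays the same.
C: root C up a major sixth → A, giving A.
D7: root D up a major sixth → B, giving B7.
Fdim7: root F up a major sixth → D, giving Ddim7.
Gm: root G up a major sixth → E, giving Em.

A B7 Ddim7 Em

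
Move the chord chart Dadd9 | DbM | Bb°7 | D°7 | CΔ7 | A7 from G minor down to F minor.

G minor down to F minor is a major second; each chord root moves by that interval while the quality stays the same.
Dadd9: root D down a major second → C, giving Cadd9.
DbM: root Db down a major second → Cb, giving CbM.
Bb°7: root Bb down a major second → Ab, giving Ab°7.
D°7: root D down a major second → C, giving C°7.
CΔ7: root C down a major second → Bb, giving BbΔ7.
A7: root A down a major second → G, giving G7.

Cadd9 CbM Ab°7 C°7 BbΔ7 G7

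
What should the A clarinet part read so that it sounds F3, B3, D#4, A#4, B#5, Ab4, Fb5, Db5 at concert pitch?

Written C4 sounds as A3 on the A clarinet, so concert pitches are written a minor third up.
F3 → Ab3
B3 → D4
D#4 → F#4
A#4 → C#5
B#5 → D#6
Ab4 → Cb5
Fb5 → Abb5
Db5 → Fb5

Ab3 D4 F#4 C#5 D#6 Cb5 Abb5 Fb5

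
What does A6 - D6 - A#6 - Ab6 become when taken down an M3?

F6 Bb5 F#6 Fb6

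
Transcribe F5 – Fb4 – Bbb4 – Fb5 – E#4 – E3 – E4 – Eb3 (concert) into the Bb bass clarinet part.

Written C4 sounds as Bb2 on the Bb bass clarinet, so concert pitches are written a major ninth up.
F5 becomes G6
Fb4 becomes Gb5
Bbb4 becomes Cb6
Fb5 becomes Gb6
E#4 becomes F##5
E3 becomes F#4
E4 becomes F#5
Eb3 becomes F4

G6 Gb5 Cb6 Gb6 F##5 F#4 F#5 F4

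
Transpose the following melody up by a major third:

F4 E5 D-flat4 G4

F4: a third up reaches A, and 4 semitones makes it A4.
E5: a third up reaches G, and 4 semitones makes it G#5.
A major third up from Db4 gives F4.
G4: a third up reaches B, and 4 semitones makes it B4.

A4 G#5 F4 B4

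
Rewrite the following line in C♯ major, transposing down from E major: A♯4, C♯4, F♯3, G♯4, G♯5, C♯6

F##4 A#3 D#3 E#4 E#5 A#5

From E down to C♯ is a minor third; apply that to each pitch.
A#4 to F##4
C#4 to A#3
F#3 to D#3
G#4 to E#4
G#5 to E#5
C#6 to A#5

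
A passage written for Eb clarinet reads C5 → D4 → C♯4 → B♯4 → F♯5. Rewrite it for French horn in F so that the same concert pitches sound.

First find concert pitch: the Eb clarinet sounds a minor third above written, so C5 D4 C♯4 B♯4 F♯5 sounds Eb5 F4 E4 D#5 A5.
Then write for French horn in F: it sounds a perfect fifth below written, so the part must be a perfect fifth above concert.
Eb5 → Bb5
F4 → C5
E4 → B4
D#5 → A#5
A5 → E6

Bb5 C5 B4 A#5 E6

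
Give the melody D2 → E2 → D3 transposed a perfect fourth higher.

G2 A2 G3

A perfect fourth up from D2 gives G2.
E2 up a perfect fourth is A2.
D3 up a perfect fourth is G3.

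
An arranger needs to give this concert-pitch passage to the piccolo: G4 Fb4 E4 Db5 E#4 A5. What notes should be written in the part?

G3 Fb3 E3 Db4 E#3 A4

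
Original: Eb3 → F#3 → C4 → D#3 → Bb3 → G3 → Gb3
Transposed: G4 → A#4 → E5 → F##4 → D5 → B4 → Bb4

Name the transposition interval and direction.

up a major tenth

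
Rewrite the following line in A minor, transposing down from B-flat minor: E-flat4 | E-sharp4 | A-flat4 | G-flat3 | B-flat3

B-flat minor to A minor down is a minor second, so every note moves down by that interval.
Eb4 -> D4
E#4 -> D##4
Ab4 -> G4
Gb3 -> F3
Bb3 -> A3

D4 D##4 G4 F3 A3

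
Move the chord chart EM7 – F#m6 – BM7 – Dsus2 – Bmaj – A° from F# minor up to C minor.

F# minor up to C minor is a diminished fifth; each chord root moves by that interval while the quality stays the same.
EM7: root E up a diminished fifth → Bb, giving BbM7.
F#m6: root F# up a diminished fifth → C, giving Cm6.
BM7: root B up a diminished fifth → F, giving FM7.
Dsus2: root D up a diminished fifth → Ab, giving Absus2.
Bmaj: root B up a diminished fifth → F, giving Fmaj.
A°: root A up a diminished fifth → Eb, giving Eb°.

BbM7 Cm6 FM7 Absus2 Fmaj Eb°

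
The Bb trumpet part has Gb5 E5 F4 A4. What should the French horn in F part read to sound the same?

Cb6 A5 Bb4 D5

First find concert pitch: the Bb trumpet sounds a major second below written, so Gb5 E5 F4 A4 sounds Fb5 D5 Eb4 G4.
Then write for French horn in F: it sounds a perfect fifth below written, so the part must be a perfect fifth above concert.
Fb5 → Cb6
D5 → A5
Eb4 → Bb4
G4 → D5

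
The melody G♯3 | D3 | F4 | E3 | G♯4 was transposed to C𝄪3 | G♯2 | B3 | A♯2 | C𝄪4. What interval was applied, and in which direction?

down a diminished fifth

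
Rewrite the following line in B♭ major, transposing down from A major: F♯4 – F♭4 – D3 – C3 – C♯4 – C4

A major to B♭ major down is a major seventh, so every note moves down by that interval.
F#4 to G3
Fb4 to Gbb3
D3 to Eb2
C3 to Db2
C#4 to D3
C4 to Db3

G3 Gbb3 Eb2 Db2 D3 Db3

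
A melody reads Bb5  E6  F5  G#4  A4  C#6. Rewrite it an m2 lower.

A5 D#6 E5 F##4 G#4 B#5

Bb5 down a minor second is A5.
E6: a second down reaches D, and 1 semitone makes it D#6.
F5 down a minor second is E5.
G#4 down a minor second is F##4.
A4 down a minor second is G#4.
C#6: a second down reaches B, and 1 semitone makes it B#5.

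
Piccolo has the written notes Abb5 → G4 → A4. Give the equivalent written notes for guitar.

First find concert pitch: the piccolo sounds a perfect octave above written, so Abb5 G4 A4 sounds Abb6 G5 A5.
Then write for guitar: it sounds a perfect octave below written, so the part must be a perfect octave above concert.
Abb6 → Abb7
G5 → G6
A5 → A6

Abb7 G6 A6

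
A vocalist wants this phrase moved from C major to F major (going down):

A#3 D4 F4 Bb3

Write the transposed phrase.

D#3 G3 Bb3 Eb3

C major to F major down is a perfect fifth, so every note moves down by that interval.
A#3 gives D#3
D4 gives G3
F4 gives Bb3
Bb3 gives Eb3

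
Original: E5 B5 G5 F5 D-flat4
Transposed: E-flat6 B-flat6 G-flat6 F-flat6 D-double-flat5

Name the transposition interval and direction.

up a diminished octave

Take the first pair: E5 → Eb6. E to E spans 8 letter names, so the interval is some kind of octave.
E5 to Eb6 is 11 semitones, which makes it a diminished octave; the second version is higher, so the direction is up.
Checking another pair — Db4 → Dbb5 — gives the same interval.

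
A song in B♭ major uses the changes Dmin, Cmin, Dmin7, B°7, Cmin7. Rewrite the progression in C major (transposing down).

B♭ major down to C major is a minor seventh; each chord root moves by that interval while the quality stays the same.
Dmin: root D down a minor seventh → E, giving Emin.
Cmin: root C down a minor seventh → D, giving Dmin.
Dmin7: root D down a minor seventh → E, giving Emin7.
B°7: root B down a minor seventh → C#, giving C#°7.
Cmin7: root C down a minor seventh → D, giving Dmin7.

Emin Dmin Emin7 C#°7 Dmin7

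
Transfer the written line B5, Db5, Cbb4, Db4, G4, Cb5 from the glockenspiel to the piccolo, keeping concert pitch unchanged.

B6 Db6 Cbb5 Db5 G5 Cb6

First find concert pitch: the glockenspiel sounds a perfect fifteenth above written, so B5 Db5 Cbb4 Db4 G4 Cb5 sounds B7 Db7 Cbb6 Db6 G6 Cb7.
Then write for piccolo: it sounds a perfect octave above written, so the part must be a perfect octave below concert.
B7 → B6
Db7 → Db6
Cbb6 → Cbb5
Db6 → Db5
G6 → G5
Cb7 → Cb6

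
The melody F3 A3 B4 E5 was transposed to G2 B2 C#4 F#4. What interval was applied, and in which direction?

down a minor seventh

From F3 to G2 is 7 letter names — a seventh of some quality.
G2 to F3 is 10 semitones, which makes it a minor seventh; the second version is lower, so the direction is down.
Checking another pair — E5 → F#4 — gives the same interval.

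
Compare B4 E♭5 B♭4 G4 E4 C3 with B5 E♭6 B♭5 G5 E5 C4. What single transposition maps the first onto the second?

up a perfect octave

Take the first pair: B4 → B5. B to B spans 8 letter names, so the interval is some kind of octave.
B4 to B5 is 12 semitones, which makes it a perfect octave; the second version is higher, so the direction is up.
Checking another pair — C3 → C4 — gives the same interval.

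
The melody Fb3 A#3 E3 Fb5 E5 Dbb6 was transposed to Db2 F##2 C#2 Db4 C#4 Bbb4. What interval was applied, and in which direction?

down a minor tenth

From Fb3 to Db2 is 10 letter names — a tenth of some quality.
Db2 to Fb3 is 15 semitones, which makes it a minor tenth; the second version is lower, so the direction is down.
Checking another pair — Dbb6 → Bbb4 — gives the same interval.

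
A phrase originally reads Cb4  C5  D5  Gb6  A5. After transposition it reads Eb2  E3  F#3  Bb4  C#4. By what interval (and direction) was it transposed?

down a minor thirteenth

Take the first pair: Cb4 → Eb2. C to E spans 13 letter names, so the interval is some kind of thirteenth.
Eb2 to Cb4 is 20 semitones, which makes it a minor thirteenth; the second version is lower, so the direction is down.
Checking another pair — A5 → C#4 — gives the same interval.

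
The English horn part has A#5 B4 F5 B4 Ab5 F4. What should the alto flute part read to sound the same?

First find concert pitch: the English horn sounds a perfect fifth below written, so A#5 B4 F5 B4 Ab5 F4 sounds D#5 E4 Bb4 E4 Db5 Bb3.
Then write for alto flute: it sounds a perfect fourth below written, so the part must be a perfect fourth above concert.
D#5 → G#5
E4 → A4
Bb4 → Eb5
E4 → A4
Db5 → Gb5
Bb3 → Eb4

G#5 A4 Eb5 A4 Gb5 Eb4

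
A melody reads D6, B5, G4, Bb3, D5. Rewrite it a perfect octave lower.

D5 B4 G3 Bb2 D4

D6 to D5
B5 to B4
G4 to G3
Bb3 to Bb2
D5 to D4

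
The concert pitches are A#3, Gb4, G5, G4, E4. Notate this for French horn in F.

Written C4 sounds as F3 on the French horn in F, so concert pitches are written a perfect fifth up.
A#3 to E#4
Gb4 to Db5
G5 to D6
G4 to D5
E4 to B4

E#4 Db5 D6 D5 B4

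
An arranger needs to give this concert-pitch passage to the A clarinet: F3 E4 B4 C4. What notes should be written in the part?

Written C4 sounds as A3 on the A clarinet, so concert pitches are written a minor third up.
F3 gives Ab3
E4 gives G4
B4 gives D5
C4 gives Eb4

Ab3 G4 D5 Eb4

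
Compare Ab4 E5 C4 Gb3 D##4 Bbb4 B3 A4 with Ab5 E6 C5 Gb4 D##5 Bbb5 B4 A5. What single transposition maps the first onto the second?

up a perfect octave

From Ab4 to Ab5 is 8 letter names — an octave of some quality.
Ab4 to Ab5 is 12 semitones, which makes it a perfect octave; the second version is higher, so the direction is up.
Checking another pair — A4 → A5 — gives the same interval.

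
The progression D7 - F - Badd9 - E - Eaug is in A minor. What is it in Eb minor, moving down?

Ab7 Cb Fadd9 Bb Bbaug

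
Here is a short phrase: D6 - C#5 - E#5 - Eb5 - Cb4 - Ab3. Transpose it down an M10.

D6 becomes Bb4
C#5 becomes A3
E#5 becomes C#4
Eb5 becomes Cb4
Cb4 becomes Abb2
Ab3 becomes Fb2

Bb4 A3 C#4 Cb4 Abb2 Fb2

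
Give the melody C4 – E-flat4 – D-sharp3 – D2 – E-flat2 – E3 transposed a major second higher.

D4 F4 E#3 E2 F2 F#3

C4 → D4
Eb4 → F4
D#3 → E#3
D2 → E2
Eb2 → F2
E3 → F#3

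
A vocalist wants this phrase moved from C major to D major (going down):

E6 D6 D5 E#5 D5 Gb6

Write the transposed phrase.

C major to D major down is a minor seventh, so every note moves down by that interval.
E6 -> F#5
D6 -> E5
D5 -> E4
E#5 -> F##4
D5 -> E4
Gb6 -> Ab5

F#5 E5 E4 F##4 E4 Ab5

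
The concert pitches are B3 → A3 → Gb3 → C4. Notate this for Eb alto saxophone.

G#4 F#4 Eb4 A4

Written C4 sounds as Eb3 on the Eb alto saxophone, so concert pitches are written a major sixth up.
B3 gives G#4
A3 gives F#4
Gb3 gives Eb4
C4 gives A4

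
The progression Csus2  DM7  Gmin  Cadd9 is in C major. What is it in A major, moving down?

Asus2 BM7 Emin Aadd9

C major down to A major is a minor third; each chord root moves by that interval while the quality stays the same.
Csus2: root C down a minor third → A, giving Asus2.
DM7: root D down a minor third → B, giving BM7.
Gmin: root G down a minor third → E, giving Emin.
Cadd9: root C down a minor third → A, giving Aadd9.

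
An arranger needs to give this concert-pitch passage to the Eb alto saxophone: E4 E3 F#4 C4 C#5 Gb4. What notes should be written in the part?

The Eb alto saxophone sounds a major sixth below written, so the written part must be a major sixth above concert — transpose each note up.
E4 gives C#5
E3 gives C#4
F#4 gives D#5
C4 gives A4
C#5 gives A#5
Gb4 gives Eb5

C#5 C#4 D#5 A4 A#5 Eb5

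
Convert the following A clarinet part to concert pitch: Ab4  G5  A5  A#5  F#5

F4 E5 F#5 F##5 D#5

Written C4 on the A clarinet sounds as A3, a minor third lower; apply that shift to every note.
Ab4 gives F4
G5 gives E5
A5 gives F#5
A#5 gives F##5
F#5 gives D#5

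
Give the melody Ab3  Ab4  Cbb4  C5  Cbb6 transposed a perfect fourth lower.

Eb3 Eb4 Gbb3 G4 Gbb5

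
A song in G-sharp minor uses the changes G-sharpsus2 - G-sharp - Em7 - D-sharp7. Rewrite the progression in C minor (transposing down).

G-sharp minor down to C minor is an augmented fifth; each chord root moves by that interval while the quality stays the same.
G-sharpsus2: root G-sharp down an augmented fifth → C, giving Csus2.
G-sharp: root G-sharp down an augmented fifth → C, giving C.
Em7: root E down an augmented fifth → Ab, giving Abm7.
D-sharp7: root D-sharp down an augmented fifth → G, giving G7.

Csus2 C Abm7 G7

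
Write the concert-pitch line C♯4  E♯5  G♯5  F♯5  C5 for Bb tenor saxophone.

D#5 F##6 A#6 G#6 D6

Written C4 sounds as Bb2 on the Bb tenor saxophone, so concert pitches are written a major ninth up.
C#4 to D#5
E#5 to F##6
G#5 to A#6
F#5 to G#6
C5 to D6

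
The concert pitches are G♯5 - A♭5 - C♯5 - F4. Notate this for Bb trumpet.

A#5 Bb5 D#5 G4

Written C4 sounds as Bb3 on the Bb trumpet, so concert pitches are written a major second up.
G#5 gives A#5
Ab5 gives Bb5
C#5 gives D#5
F4 gives G4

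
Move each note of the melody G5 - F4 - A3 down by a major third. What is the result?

Eb5 Db4 F3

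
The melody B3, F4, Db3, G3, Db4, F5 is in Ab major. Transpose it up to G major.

A#4 E5 C4 F#4 C5 E6

From Ab up to G is a major seventh; apply that to each pitch.
B3 to A#4
F4 to E5
Db3 to C4
G3 to F#4
Db4 to C5
F5 to E6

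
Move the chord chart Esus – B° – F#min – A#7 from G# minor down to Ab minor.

Fbsus Cb° Gbmin Bb7

G# minor down to Ab minor is an augmented seventh; each chord root moves by that interval while the quality stays the same.
Esus: root E down an augmented seventh → Fb, giving Fbsus.
B°: root B down an augmented seventh → Cb, giving Cb°.
F#min: root F# down an augmented seventh → Gb, giving Gbmin.
A#7: root A# down an augmented seventh → Bb, giving Bb7.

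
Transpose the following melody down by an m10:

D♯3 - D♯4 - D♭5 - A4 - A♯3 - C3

B#1 B#2 Bb3 F#3 F##2 A1

D#3: a tenth down reaches B, and 15 semitones makes it B#1.
D#4: a tenth down reaches B, and 15 semitones makes it B#2.
A minor tenth down from Db5 gives Bb3.
A4 down a minor tenth is F#3.
A#3: a tenth down reaches F, and 15 semitones makes it F##2.
A minor tenth down from C3 gives A1.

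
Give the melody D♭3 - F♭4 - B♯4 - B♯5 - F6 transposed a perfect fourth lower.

Ab2 Cb4 F##4 F##5 C6

Db3 to Ab2
Fb4 to Cb4
B#4 to F##4
B#5 to F##5
F6 to C6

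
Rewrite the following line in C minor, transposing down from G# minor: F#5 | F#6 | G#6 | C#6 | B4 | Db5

Bb4 Bb5 C6 F5 Eb4 Gbb4

G# minor to C minor down is an augmented fifth, so every note moves down by that interval.
F#5 → Bb4
F#6 → Bb5
G#6 → C6
C#6 → F5
B4 → Eb4
Db5 → Gbb4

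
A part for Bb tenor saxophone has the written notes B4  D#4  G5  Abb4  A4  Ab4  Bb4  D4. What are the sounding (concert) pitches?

A3 C#3 F4 Gbb3 G3 Gb3 Ab3 C3

Written C4 on the Bb tenor saxophone sounds as Bb2, a major ninth lower; apply that shift to every note.
B4 → A3
D#4 → C#3
G5 → F4
Abb4 → Gbb3
A4 → G3
Ab4 → Gb3
Bb4 → Ab3
D4 → C3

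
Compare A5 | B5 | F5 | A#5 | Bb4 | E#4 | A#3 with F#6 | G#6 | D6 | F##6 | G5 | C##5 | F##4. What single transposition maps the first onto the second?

up a major sixth

Take the first pair: A5 → F#6. A to F spans 6 letter names, so the interval is some kind of sixth.
A5 to F#6 is 9 semitones, which makes it a major sixth; the second version is higher, so the direction is up.
Checking another pair — A#3 → F##4 — gives the same interval.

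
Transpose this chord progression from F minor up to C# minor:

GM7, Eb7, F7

F minor up to C# minor is an augmented fifth; each chord root moves by that interval while the quality stays the same.
GM7: root G up an augmented fifth → D#, giving D#M7.
Eb7: root Eb up an augmented fifth → B, giving B7.
F7: root F up an augmented fifth → C#, giving C#7.

D#M7 B7 C#7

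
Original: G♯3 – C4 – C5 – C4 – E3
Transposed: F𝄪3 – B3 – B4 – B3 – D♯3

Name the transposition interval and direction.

Take the first pair: G#3 → F##3. G to F spans 2 letter names, so the interval is some kind of second.
F##3 to G#3 is 1 semitone, which makes it a minor second; the second version is lower, so the direction is down.
Checking another pair — E3 → D#3 — gives the same interval.

down a minor second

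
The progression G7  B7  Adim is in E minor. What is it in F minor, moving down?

E minor down to F minor is a major seventh; each chord root moves by that interval while the quality stays the same.
G7: root G down a major seventh → Ab, giving Ab7.
B7: root B down a major seventh → C, giving C7.
Adim: root A down a major seventh → Bb, giving Bbdim.

Ab7 C7 Bbdim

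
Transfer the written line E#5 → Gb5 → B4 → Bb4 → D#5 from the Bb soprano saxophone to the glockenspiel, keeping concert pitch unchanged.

D#3 Fb3 A2 Ab2 C#3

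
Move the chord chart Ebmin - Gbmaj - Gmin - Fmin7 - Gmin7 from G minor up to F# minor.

Dmin Fmaj F#min Emin7 F#min7

G minor up to F# minor is a major seventh; each chord root moves by that interval while the quality stays the same.
Ebmin: root Eb up a major seventh → D, giving Dmin.
Gbmaj: root Gb up a major seventh → F, giving Fmaj.
Gmin: root G up a major seventh → F#, giving F#min.
Fmin7: root F up a major seventh → E, giving Emin7.
Gmin7: root G up a major seventh → F#, giving F#min7.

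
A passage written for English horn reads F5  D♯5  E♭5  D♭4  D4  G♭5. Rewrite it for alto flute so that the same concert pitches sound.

Eb5 C#5 Db5 Cb4 C4 Fb5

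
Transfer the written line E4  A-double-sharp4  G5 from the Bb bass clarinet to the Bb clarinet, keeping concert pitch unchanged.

E3 A##3 G4

First find concert pitch: the Bb bass clarinet sounds a major ninth below written, so E4 A-double-sharp4 G5 sounds D3 G##3 F4.
Then write for Bb clarinet: it sounds a major second below written, so the part must be a major second above concert.
D3 → E3
G##3 → A##3
F4 → G4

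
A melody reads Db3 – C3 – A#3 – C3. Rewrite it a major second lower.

A major second down from Db3 gives Cb3.
C3 down a major second is Bb2.
A#3 down a major second is G#3.
A major second down from C3 gives Bb2.

Cb3 Bb2 G#3 Bb2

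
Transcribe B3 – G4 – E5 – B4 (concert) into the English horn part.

F#4 D5 B5 F#5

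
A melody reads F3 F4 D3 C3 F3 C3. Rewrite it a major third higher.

F3 gives A3
F4 gives A4
D3 gives F#3
C3 gives E3
F3 gives A3
C3 gives E3

A3 A4 F#3 E3 A3 E3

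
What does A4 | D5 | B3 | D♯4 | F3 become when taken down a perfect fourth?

E4 A4 F#3 A#3 C3

A4 -> E4
D5 -> A4
B3 -> F#3
D#4 -> A#3
F3 -> C3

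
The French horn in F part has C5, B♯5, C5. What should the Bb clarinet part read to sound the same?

G4 F##5 G4

First find concert pitch: the French horn in F sounds a perfect fifth below written, so C5 B♯5 C5 sounds F4 E#5 F4.
Then write for Bb clarinet: it sounds a major second below written, so the part must be a major second above concert.
F4 → G4
E#5 → F##5
F4 → G4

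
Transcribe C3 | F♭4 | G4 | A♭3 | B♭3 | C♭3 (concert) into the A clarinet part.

The A clarinet sounds a minor third below written, so the written part must be a minor third above concert — transpose each note up.
C3 becomes Eb3
Fb4 becomes Abb4
G4 becomes Bb4
Ab3 becomes Cb4
Bb3 becomes Db4
Cb3 becomes Ebb3

Eb3 Abb4 Bb4 Cb4 Db4 Ebb3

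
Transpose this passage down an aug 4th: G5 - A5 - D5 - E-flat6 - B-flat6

G5 becomes Db5
A5 becomes Eb5
D5 becomes Ab4
Eb6 becomes Bbb5
Bb6 becomes Fb6

Db5 Eb5 Ab4 Bbb5 Fb6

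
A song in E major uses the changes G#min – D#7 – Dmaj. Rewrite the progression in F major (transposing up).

Amin E7 Ebmaj

E major up to F major is a minor second; each chord root moves by that interval while the quality stays the same.
G#min: root G# up a minor second → A, giving Amin.
D#7: root D# up a minor second → E, giving E7.
Dmaj: root D up a minor second → Eb, giving Ebmaj.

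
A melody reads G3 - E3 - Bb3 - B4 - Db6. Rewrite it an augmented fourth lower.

G3 -> Db3
E3 -> Bb2
Bb3 -> Fb3
B4 -> F4
Db6 -> Abb5

Db3 Bb2 Fb3 F4 Abb5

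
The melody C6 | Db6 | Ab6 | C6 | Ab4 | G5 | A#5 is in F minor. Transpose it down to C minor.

F minor to C minor down is a perfect fourth, so every note moves down by that interval.
C6 gives G5
Db6 gives Ab5
Ab6 gives Eb6
C6 gives G5
Ab4 gives Eb4
G5 gives D5
A#5 gives E#5

G5 Ab5 Eb6 G5 Eb4 D5 E#5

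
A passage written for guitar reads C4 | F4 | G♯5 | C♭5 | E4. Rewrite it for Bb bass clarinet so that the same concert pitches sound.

D4 G4 A#5 Db5 F#4

First find concert pitch: the guitar sounds a perfect octave below written, so C4 F4 G♯5 C♭5 E4 sounds C3 F3 G#4 Cb4 E3.
Then write for Bb bass clarinet: it sounds a major ninth below written, so the part must be a major ninth above concert.
C3 → D4
F3 → G4
G#4 → A#5
Cb4 → Db5
E3 → F#4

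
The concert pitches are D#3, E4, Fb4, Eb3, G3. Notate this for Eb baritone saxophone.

B#4 C#6 Db6 C5 E5

Written C4 sounds as Eb2 on the Eb baritone saxophone, so concert pitches are written a major thirteenth up.
D#3 gives B#4
E4 gives C#6
Fb4 gives Db6
Eb3 gives C5
G3 gives E5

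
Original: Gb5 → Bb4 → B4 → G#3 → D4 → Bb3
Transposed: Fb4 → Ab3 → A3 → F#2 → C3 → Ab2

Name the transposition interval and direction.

down a major ninth

Take the first pair: Gb5 → Fb4. G to F spans 9 letter names, so the interval is some kind of ninth.
Fb4 to Gb5 is 14 semitones, which makes it a major ninth; the second version is lower, so the direction is down.
Checking another pair — Bb3 → Ab2 — gives the same interval.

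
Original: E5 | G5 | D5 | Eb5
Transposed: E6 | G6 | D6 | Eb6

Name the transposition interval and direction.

up a perfect octave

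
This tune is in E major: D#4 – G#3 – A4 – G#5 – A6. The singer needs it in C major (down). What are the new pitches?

From E down to C is a major third; apply that to each pitch.
D#4 -> B3
G#3 -> E3
A4 -> F4
G#5 -> E5
A6 -> F6

B3 E3 F4 E5 F6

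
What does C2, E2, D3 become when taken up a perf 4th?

F2 A2 G3

C2 up a perfect fourth is F2.
E2: a fourth up reaches A, and 5 semitones makes it A2.
D3: a fourth up reaches G, and 5 semitones makes it G3.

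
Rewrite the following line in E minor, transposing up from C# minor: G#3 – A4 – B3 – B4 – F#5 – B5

From C# up to E is a minor third; apply that to each pitch.
G#3 becomes B3
A4 becomes C5
B3 becomes D4
B4 becomes D5
F#5 becomes A5
B5 becomes D6

B3 C5 D4 D5 A5 D6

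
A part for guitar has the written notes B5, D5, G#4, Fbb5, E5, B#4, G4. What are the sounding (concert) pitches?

B4 D4 G#3 Fbb4 E4 B#3 G3

Written C4 on the guitar sounds as C3, a perfect octave lower; apply that shift to every note.
B5 -> B4
D5 -> D4
G#4 -> G#3
Fbb5 -> Fbb4
E5 -> E4
B#4 -> B#3
G4 -> G3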